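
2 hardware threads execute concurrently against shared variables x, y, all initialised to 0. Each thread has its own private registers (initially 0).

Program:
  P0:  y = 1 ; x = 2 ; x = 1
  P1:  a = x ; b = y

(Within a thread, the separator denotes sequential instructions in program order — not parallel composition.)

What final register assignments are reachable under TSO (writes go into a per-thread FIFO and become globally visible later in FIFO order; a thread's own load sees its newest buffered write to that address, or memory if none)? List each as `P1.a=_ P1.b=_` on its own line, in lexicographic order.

outcome vector order: (P1.a,P1.b)
|TSO outcomes| = 4

P1.a=0 P1.b=0
P1.a=0 P1.b=1
P1.a=1 P1.b=1
P1.a=2 P1.b=1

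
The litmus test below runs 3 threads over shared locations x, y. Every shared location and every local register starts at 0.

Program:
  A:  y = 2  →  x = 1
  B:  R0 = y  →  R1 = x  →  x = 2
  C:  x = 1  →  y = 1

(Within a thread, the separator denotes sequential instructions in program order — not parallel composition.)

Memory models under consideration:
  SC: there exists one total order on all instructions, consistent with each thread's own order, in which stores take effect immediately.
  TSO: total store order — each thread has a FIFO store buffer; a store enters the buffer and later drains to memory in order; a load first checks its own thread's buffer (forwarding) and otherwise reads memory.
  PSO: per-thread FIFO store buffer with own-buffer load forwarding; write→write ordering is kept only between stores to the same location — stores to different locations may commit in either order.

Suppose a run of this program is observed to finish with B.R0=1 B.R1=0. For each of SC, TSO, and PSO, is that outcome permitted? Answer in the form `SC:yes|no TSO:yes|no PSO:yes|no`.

SC:no TSO:no PSO:yes

outcome vector order: (B.R0,B.R1)
SC: 5 outcomes — {(0,0), (0,1), (1,1), (2,0), (2,1)}
TSO: 5 outcomes — {(0,0), (0,1), (1,1), (2,0), (2,1)}
PSO: 6 outcomes — {(0,0), (0,1), (1,0), (1,1), (2,0), (2,1)}
target (1,0) ∈ {PSO}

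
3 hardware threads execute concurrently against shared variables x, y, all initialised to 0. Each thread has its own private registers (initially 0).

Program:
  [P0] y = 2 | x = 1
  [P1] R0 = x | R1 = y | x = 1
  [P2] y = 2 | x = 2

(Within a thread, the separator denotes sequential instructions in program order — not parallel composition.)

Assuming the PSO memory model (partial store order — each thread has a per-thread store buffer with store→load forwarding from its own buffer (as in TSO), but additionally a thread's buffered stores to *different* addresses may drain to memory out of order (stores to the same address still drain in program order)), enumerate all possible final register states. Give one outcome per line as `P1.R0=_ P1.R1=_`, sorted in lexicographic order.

outcome vector order: (P1.R0,P1.R1)
|PSO outcomes| = 6

P1.R0=0 P1.R1=0
P1.R0=0 P1.R1=2
P1.R0=1 P1.R1=0
P1.R0=1 P1.R1=2
P1.R0=2 P1.R1=0
P1.R0=2 P1.R1=2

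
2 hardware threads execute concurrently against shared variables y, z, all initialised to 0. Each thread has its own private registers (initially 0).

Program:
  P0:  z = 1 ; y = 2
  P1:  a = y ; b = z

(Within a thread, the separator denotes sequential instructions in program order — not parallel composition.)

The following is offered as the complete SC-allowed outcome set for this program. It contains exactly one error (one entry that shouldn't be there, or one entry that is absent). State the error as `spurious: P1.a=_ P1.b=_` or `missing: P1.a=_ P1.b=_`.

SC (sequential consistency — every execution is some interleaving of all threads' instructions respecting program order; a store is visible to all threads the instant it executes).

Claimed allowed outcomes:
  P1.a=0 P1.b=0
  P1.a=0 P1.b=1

missing: P1.a=2 P1.b=1

outcome vector order: (P1.a,P1.b)
[SC] allowed = {<0 0>, <0 1>, <2 1>}
SC∖claimed = {<2 1>}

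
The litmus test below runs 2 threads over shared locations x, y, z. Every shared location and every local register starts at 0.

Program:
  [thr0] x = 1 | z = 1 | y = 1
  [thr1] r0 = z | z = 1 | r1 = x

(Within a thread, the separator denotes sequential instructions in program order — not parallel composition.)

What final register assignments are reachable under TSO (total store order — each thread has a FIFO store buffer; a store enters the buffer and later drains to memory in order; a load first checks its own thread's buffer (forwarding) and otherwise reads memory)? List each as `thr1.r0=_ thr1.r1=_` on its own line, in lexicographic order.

thr1.r0=0 thr1.r1=0
thr1.r0=0 thr1.r1=1
thr1.r0=1 thr1.r1=1

outcome vector order: (thr1.r0,thr1.r1)
|TSO outcomes| = 3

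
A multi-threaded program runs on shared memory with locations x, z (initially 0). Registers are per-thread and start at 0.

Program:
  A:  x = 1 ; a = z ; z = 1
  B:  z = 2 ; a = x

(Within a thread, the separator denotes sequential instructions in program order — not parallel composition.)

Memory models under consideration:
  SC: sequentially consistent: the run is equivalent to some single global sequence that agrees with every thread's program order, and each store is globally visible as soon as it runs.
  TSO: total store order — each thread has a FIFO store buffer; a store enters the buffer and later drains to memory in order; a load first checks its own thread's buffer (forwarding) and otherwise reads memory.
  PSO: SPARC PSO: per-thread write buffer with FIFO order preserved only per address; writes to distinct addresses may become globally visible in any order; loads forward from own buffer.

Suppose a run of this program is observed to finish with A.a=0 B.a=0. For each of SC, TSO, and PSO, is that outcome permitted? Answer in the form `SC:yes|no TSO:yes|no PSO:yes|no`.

outcome vector order: (A.a,B.a)
[SC] allowed = {(0,1), (2,0), (2,1)}
[TSO] allowed = {(0,0), (0,1), (2,0), (2,1)}
[PSO] allowed = {(0,0), (0,1), (2,0), (2,1)}
target (0,0) ∈ {TSO,PSO}

SC:no TSO:yes PSO:yes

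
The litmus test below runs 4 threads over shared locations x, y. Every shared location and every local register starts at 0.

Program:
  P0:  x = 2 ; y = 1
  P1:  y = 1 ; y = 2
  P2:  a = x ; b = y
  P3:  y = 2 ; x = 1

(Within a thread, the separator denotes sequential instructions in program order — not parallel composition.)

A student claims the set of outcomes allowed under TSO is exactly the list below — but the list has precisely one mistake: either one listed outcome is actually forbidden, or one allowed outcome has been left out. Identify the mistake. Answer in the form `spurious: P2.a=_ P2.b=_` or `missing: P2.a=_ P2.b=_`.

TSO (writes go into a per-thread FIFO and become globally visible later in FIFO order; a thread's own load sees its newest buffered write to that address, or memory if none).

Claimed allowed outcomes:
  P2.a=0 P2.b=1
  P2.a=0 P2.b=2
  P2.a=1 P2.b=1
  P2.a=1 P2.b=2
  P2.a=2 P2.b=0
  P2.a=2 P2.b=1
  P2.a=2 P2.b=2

outcome vector order: (P2.a,P2.b)
under TSO → <0 0>; <0 1>; <0 2>; <1 1>; <1 2>; <2 0>; <2 1>; <2 2>
TSO∖claimed = {<0 0>}

missing: P2.a=0 P2.b=0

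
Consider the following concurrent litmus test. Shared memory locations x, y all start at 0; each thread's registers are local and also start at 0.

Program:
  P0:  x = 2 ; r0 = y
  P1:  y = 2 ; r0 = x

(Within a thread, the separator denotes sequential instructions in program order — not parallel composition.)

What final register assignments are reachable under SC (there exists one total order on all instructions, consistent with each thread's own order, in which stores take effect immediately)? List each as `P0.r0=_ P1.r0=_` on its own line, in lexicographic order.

P0.r0=0 P1.r0=2
P0.r0=2 P1.r0=0
P0.r0=2 P1.r0=2

outcome vector order: (P0.r0,P1.r0)
|SC outcomes| = 3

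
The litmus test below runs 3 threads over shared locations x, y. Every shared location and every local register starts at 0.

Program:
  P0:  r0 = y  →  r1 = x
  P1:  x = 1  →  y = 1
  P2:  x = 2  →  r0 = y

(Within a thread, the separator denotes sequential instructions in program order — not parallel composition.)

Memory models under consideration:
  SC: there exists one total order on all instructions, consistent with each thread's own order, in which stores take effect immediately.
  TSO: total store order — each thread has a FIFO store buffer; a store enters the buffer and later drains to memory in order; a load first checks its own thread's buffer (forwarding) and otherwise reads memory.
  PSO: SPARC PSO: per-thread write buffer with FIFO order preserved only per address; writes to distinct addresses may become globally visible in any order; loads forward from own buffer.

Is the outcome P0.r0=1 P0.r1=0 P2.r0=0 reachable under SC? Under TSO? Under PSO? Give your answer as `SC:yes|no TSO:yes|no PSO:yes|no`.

SC:no TSO:no PSO:yes

outcome vector order: (P0.r0,P0.r1,P2.r0)
SC: 10 outcomes — {<0 0 0> <0 0 1> <0 1 0> <0 1 1> <0 2 0> <0 2 1> <1 1 0> <1 1 1> <1 2 0> <1 2 1>}
TSO: 10 outcomes — {<0 0 0> <0 0 1> <0 1 0> <0 1 1> <0 2 0> <0 2 1> <1 1 0> <1 1 1> <1 2 0> <1 2 1>}
PSO: 12 outcomes — {<0 0 0> <0 0 1> <0 1 0> <0 1 1> <0 2 0> <0 2 1> <1 0 0> <1 0 1> <1 1 0> <1 1 1> <1 2 0> <1 2 1>}
target <1 0 0> ∈ {PSO}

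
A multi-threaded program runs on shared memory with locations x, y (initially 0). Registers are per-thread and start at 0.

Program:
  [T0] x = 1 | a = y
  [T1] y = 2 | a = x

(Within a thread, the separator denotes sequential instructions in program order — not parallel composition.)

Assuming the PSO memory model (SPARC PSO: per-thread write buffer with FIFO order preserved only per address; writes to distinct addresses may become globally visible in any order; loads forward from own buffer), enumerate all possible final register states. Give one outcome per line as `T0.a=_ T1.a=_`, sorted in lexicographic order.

outcome vector order: (T0.a,T1.a)
|PSO outcomes| = 4

T0.a=0 T1.a=0
T0.a=0 T1.a=1
T0.a=2 T1.a=0
T0.a=2 T1.a=1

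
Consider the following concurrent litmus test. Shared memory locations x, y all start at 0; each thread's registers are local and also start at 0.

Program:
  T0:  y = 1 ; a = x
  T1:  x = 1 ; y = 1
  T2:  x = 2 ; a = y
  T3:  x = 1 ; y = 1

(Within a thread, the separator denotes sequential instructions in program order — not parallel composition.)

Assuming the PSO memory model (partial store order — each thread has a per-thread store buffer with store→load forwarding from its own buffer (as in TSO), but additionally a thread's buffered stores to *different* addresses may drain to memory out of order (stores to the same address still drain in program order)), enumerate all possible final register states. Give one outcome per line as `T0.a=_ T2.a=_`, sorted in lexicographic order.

T0.a=0 T2.a=0
T0.a=0 T2.a=1
T0.a=1 T2.a=0
T0.a=1 T2.a=1
T0.a=2 T2.a=0
T0.a=2 T2.a=1

outcome vector order: (T0.a,T2.a)
|PSO outcomes| = 6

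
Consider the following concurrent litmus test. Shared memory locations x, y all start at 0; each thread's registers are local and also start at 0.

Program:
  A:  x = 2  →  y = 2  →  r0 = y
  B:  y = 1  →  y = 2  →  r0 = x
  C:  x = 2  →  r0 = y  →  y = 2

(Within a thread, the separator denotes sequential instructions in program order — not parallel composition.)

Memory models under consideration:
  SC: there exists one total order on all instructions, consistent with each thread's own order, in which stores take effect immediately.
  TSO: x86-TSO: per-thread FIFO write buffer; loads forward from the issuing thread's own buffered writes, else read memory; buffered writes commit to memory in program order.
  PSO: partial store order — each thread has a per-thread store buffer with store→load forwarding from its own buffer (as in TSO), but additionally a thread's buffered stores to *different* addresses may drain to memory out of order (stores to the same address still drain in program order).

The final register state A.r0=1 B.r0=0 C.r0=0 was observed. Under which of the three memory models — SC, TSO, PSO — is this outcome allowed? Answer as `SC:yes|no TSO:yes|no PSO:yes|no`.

outcome vector order: (A.r0,B.r0,C.r0)
under SC → <1 2 0> <1 2 1> <1 2 2> <2 0 2> <2 2 0> <2 2 1> <2 2 2>
under TSO → <1 0 0> <1 0 1> <1 0 2> <1 2 0> <1 2 1> <1 2 2> <2 0 0> <2 0 1> <2 0 2> <2 2 0> <2 2 1> <2 2 2>
under PSO → <1 0 0> <1 0 1> <1 0 2> <1 2 0> <1 2 1> <1 2 2> <2 0 0> <2 0 1> <2 0 2> <2 2 0> <2 2 1> <2 2 2>
target <1 0 0> ∈ {TSO,PSO}

SC:no TSO:yes PSO:yes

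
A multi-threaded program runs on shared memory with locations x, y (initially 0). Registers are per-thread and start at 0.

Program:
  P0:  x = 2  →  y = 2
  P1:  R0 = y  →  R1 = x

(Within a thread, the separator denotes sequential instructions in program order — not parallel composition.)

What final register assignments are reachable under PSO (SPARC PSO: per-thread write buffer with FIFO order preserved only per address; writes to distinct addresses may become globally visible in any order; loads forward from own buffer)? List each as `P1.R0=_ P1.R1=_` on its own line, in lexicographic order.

outcome vector order: (P1.R0,P1.R1)
|PSO outcomes| = 4

P1.R0=0 P1.R1=0
P1.R0=0 P1.R1=2
P1.R0=2 P1.R1=0
P1.R0=2 P1.R1=2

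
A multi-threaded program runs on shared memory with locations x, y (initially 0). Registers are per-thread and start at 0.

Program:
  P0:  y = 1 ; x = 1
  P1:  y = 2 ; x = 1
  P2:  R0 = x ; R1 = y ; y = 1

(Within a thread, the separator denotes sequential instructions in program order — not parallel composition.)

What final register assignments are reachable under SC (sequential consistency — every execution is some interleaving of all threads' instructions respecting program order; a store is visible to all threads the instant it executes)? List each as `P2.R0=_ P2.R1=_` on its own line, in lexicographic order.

outcome vector order: (P2.R0,P2.R1)
|SC outcomes| = 5

P2.R0=0 P2.R1=0
P2.R0=0 P2.R1=1
P2.R0=0 P2.R1=2
P2.R0=1 P2.R1=1
P2.R0=1 P2.R1=2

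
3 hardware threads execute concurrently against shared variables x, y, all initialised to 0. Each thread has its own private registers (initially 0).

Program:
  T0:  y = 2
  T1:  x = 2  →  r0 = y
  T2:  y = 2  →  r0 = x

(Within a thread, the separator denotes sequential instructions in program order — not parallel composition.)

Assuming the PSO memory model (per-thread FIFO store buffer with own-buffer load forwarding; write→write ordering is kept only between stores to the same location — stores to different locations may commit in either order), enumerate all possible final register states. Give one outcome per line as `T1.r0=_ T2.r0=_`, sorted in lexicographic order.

outcome vector order: (T1.r0,T2.r0)
|PSO outcomes| = 4

T1.r0=0 T2.r0=0
T1.r0=0 T2.r0=2
T1.r0=2 T2.r0=0
T1.r0=2 T2.r0=2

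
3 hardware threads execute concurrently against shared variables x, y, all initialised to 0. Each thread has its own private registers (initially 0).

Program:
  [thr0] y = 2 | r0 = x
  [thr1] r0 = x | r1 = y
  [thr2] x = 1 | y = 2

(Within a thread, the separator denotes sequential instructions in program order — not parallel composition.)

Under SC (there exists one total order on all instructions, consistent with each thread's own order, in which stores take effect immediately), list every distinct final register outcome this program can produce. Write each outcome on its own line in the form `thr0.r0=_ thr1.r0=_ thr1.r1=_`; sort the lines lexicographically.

thr0.r0=0 thr1.r0=0 thr1.r1=0
thr0.r0=0 thr1.r0=0 thr1.r1=2
thr0.r0=0 thr1.r0=1 thr1.r1=2
thr0.r0=1 thr1.r0=0 thr1.r1=0
thr0.r0=1 thr1.r0=0 thr1.r1=2
thr0.r0=1 thr1.r0=1 thr1.r1=0
thr0.r0=1 thr1.r0=1 thr1.r1=2

outcome vector order: (thr0.r0,thr1.r0,thr1.r1)
|SC outcomes| = 7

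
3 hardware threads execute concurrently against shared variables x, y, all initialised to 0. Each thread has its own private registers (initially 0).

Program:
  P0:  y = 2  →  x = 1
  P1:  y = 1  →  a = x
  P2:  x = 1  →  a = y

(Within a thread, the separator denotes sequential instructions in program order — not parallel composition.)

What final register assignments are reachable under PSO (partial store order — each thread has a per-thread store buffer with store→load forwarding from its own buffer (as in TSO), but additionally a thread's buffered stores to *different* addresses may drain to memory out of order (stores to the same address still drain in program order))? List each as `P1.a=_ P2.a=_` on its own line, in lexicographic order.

P1.a=0 P2.a=0
P1.a=0 P2.a=1
P1.a=0 P2.a=2
P1.a=1 P2.a=0
P1.a=1 P2.a=1
P1.a=1 P2.a=2

outcome vector order: (P1.a,P2.a)
|PSO outcomes| = 6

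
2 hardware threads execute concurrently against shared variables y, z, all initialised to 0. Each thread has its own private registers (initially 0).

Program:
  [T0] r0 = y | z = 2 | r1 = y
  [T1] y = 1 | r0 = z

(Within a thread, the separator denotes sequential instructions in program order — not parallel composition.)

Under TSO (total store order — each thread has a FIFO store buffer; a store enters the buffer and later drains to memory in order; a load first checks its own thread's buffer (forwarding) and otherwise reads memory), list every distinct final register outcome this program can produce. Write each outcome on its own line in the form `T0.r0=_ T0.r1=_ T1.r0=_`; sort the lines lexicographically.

outcome vector order: (T0.r0,T0.r1,T1.r0)
|TSO outcomes| = 6

T0.r0=0 T0.r1=0 T1.r0=0
T0.r0=0 T0.r1=0 T1.r0=2
T0.r0=0 T0.r1=1 T1.r0=0
T0.r0=0 T0.r1=1 T1.r0=2
T0.r0=1 T0.r1=1 T1.r0=0
T0.r0=1 T0.r1=1 T1.r0=2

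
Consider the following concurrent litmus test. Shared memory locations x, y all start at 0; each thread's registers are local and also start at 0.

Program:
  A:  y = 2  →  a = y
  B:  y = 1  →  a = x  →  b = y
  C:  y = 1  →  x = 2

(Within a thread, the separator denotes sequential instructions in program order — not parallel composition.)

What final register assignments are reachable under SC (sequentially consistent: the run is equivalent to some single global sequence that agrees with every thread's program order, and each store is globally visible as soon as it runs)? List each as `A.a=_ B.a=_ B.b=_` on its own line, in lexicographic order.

A.a=1 B.a=0 B.b=1
A.a=1 B.a=0 B.b=2
A.a=1 B.a=2 B.b=1
A.a=2 B.a=0 B.b=1
A.a=2 B.a=0 B.b=2
A.a=2 B.a=2 B.b=1
A.a=2 B.a=2 B.b=2

outcome vector order: (A.a,B.a,B.b)
|SC outcomes| = 7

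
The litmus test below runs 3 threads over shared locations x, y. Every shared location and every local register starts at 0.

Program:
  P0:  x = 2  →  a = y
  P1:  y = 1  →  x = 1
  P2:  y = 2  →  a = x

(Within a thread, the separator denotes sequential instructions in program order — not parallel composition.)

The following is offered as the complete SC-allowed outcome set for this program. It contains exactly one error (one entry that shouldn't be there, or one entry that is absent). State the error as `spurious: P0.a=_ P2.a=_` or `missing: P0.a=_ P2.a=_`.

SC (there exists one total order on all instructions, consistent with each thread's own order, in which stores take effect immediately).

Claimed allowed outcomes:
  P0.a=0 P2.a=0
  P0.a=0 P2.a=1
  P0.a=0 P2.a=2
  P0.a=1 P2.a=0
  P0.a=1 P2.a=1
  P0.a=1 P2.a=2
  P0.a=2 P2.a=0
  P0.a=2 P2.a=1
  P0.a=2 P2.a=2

outcome vector order: (P0.a,P2.a)
under SC → <0 1>, <0 2>, <1 0>, <1 1>, <1 2>, <2 0>, <2 1>, <2 2>
claimed∖SC = {<0 0>}

spurious: P0.a=0 P2.a=0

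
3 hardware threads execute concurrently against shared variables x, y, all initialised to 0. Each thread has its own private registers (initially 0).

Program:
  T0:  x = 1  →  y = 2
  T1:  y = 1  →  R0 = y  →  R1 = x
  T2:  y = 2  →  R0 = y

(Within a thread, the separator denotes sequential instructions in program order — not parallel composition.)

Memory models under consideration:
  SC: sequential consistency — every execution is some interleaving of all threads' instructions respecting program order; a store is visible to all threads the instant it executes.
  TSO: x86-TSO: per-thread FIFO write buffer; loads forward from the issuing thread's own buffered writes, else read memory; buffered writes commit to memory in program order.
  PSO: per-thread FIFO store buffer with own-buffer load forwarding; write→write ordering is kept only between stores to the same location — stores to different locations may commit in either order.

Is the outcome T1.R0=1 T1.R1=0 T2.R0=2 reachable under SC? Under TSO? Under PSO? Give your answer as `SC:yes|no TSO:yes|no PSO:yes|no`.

outcome vector order: (T1.R0,T1.R1,T2.R0)
SC: 7 outcomes — {101, 102, 111, 112, 202, 211, 212}
TSO: 7 outcomes — {101, 102, 111, 112, 202, 211, 212}
PSO: 8 outcomes — {101, 102, 111, 112, 201, 202, 211, 212}
target 102 ∈ {SC,TSO,PSO}

SC:yes TSO:yes PSO:yes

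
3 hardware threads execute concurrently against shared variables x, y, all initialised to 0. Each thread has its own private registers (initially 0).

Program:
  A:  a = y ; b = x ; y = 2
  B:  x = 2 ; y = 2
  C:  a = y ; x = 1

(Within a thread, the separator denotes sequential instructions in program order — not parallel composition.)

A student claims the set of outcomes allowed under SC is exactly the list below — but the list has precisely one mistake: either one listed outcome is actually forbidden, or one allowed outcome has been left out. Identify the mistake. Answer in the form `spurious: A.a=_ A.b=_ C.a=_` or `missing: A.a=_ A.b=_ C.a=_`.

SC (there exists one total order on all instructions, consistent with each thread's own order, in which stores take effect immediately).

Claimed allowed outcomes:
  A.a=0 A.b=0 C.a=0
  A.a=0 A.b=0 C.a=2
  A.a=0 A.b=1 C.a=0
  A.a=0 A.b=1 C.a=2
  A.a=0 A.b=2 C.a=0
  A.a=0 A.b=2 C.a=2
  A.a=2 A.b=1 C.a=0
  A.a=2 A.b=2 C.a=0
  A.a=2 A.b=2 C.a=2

outcome vector order: (A.a,A.b,C.a)
[SC] allowed = {0/0/0 0/0/2 0/1/0 0/1/2 0/2/0 0/2/2 2/1/0 2/1/2 2/2/0 2/2/2}
SC∖claimed = {2/1/2}

missing: A.a=2 A.b=1 C.a=2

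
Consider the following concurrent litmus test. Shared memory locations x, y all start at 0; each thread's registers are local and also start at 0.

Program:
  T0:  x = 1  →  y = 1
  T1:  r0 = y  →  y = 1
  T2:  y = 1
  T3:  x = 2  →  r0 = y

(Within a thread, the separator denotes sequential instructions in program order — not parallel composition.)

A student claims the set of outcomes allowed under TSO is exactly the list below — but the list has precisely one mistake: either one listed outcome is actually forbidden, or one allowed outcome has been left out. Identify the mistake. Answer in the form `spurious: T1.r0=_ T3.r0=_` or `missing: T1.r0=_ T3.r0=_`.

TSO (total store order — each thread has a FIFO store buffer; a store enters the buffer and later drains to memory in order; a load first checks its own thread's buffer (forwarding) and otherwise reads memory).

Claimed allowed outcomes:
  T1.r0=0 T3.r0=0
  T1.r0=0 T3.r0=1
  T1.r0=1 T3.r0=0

missing: T1.r0=1 T3.r0=1

outcome vector order: (T1.r0,T3.r0)
under TSO → <0 0> <0 1> <1 0> <1 1>
TSO∖claimed = {<1 1>}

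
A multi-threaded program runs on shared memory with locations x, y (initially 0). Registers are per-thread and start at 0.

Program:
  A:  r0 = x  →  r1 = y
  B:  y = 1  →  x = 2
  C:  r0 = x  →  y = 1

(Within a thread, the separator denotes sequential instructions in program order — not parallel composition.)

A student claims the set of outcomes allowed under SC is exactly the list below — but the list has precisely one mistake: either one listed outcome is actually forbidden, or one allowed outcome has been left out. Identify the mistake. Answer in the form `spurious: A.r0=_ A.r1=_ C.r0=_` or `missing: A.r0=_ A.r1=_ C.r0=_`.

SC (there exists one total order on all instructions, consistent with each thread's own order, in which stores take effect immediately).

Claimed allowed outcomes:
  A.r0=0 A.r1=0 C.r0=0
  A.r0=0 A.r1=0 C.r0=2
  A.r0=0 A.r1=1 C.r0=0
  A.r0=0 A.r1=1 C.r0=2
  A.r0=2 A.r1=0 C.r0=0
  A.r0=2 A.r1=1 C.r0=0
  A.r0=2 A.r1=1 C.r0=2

spurious: A.r0=2 A.r1=0 C.r0=0

outcome vector order: (A.r0,A.r1,C.r0)
under SC → 0/0/0, 0/0/2, 0/1/0, 0/1/2, 2/1/0, 2/1/2
claimed∖SC = {2/0/0}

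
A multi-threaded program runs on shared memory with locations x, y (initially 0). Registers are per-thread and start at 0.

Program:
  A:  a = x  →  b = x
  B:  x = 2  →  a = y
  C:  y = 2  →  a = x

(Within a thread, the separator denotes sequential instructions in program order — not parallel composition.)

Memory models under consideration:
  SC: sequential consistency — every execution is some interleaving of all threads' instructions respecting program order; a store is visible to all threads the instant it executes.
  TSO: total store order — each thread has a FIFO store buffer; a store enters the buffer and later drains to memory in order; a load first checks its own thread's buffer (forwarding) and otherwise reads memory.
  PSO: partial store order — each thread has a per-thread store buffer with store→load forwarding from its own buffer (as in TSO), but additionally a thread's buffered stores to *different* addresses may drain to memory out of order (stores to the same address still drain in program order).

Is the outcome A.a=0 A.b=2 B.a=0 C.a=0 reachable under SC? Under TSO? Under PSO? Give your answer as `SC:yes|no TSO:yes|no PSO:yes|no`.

outcome vector order: (A.a,A.b,B.a,C.a)
SC (9): 0002; 0020; 0022; 0202; 0220; 0222; 2202; 2220; 2222
TSO (12): 0000; 0002; 0020; 0022; 0200; 0202; 0220; 0222; 2200; 2202; 2220; 2222
PSO (12): 0000; 0002; 0020; 0022; 0200; 0202; 0220; 0222; 2200; 2202; 2220; 2222
target 0200 ∈ {TSO,PSO}

SC:no TSO:yes PSO:yes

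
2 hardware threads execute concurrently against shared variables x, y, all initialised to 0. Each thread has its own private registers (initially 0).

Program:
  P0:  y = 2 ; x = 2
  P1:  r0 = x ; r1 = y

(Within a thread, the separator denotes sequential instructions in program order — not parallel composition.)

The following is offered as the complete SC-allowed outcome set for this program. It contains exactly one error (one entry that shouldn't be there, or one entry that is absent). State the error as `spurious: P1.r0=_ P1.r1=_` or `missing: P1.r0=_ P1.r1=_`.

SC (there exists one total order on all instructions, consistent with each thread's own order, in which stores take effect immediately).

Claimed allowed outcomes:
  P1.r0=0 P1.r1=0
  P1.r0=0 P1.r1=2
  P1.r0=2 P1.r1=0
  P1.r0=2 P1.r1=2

outcome vector order: (P1.r0,P1.r1)
under SC → 00 02 22
claimed∖SC = {20}

spurious: P1.r0=2 P1.r1=0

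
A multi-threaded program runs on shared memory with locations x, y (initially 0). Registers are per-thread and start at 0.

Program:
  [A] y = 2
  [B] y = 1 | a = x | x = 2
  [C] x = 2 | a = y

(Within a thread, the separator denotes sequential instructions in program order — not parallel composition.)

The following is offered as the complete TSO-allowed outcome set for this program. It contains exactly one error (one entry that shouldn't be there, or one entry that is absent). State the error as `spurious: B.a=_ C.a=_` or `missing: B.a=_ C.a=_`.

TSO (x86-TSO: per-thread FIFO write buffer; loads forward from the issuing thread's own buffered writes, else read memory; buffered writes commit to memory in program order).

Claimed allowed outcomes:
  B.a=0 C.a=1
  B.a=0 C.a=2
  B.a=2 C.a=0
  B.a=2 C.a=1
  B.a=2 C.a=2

outcome vector order: (B.a,C.a)
[TSO] allowed = {00; 01; 02; 20; 21; 22}
TSO∖claimed = {00}

missing: B.a=0 C.a=0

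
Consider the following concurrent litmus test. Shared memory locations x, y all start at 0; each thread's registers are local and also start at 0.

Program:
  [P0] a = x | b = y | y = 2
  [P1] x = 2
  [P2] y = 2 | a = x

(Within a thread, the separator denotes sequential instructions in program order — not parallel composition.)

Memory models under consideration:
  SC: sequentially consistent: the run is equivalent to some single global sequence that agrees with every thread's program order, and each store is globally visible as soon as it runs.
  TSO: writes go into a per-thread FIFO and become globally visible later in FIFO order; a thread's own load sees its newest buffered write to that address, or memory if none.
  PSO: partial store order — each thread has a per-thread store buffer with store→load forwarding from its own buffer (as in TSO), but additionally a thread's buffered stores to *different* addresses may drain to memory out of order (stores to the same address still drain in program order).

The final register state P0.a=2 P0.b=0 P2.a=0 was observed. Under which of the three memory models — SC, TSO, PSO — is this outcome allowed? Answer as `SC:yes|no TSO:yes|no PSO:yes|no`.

SC:no TSO:yes PSO:yes

outcome vector order: (P0.a,P0.b,P2.a)
under SC → <0 0 0>; <0 0 2>; <0 2 0>; <0 2 2>; <2 0 2>; <2 2 0>; <2 2 2>
under TSO → <0 0 0>; <0 0 2>; <0 2 0>; <0 2 2>; <2 0 0>; <2 0 2>; <2 2 0>; <2 2 2>
under PSO → <0 0 0>; <0 0 2>; <0 2 0>; <0 2 2>; <2 0 0>; <2 0 2>; <2 2 0>; <2 2 2>
target <2 0 0> ∈ {TSO,PSO}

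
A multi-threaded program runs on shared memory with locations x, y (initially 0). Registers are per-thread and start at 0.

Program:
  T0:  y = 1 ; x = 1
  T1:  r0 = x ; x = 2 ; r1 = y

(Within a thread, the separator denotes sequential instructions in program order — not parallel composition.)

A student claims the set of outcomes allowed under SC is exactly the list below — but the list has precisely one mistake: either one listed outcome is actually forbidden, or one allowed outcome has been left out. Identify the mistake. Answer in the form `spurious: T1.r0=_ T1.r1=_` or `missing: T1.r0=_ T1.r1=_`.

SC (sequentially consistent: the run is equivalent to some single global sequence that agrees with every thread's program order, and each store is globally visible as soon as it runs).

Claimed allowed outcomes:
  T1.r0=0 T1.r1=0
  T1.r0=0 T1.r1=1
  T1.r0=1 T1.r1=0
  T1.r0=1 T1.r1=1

spurious: T1.r0=1 T1.r1=0

outcome vector order: (T1.r0,T1.r1)
SC (3): <0 0> <0 1> <1 1>
claimed∖SC = {<1 0>}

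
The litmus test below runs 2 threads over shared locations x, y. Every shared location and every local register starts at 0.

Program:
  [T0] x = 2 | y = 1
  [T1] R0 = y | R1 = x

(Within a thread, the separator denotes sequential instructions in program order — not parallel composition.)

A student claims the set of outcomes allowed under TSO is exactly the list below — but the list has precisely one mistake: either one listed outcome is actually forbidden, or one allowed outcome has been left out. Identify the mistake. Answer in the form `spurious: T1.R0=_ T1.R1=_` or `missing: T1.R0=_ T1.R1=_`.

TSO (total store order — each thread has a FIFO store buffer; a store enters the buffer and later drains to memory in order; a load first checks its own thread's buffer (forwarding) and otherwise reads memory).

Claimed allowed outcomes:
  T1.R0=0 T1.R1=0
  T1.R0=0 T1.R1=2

missing: T1.R0=1 T1.R1=2

outcome vector order: (T1.R0,T1.R1)
[TSO] allowed = {00; 02; 12}
TSO∖claimed = {12}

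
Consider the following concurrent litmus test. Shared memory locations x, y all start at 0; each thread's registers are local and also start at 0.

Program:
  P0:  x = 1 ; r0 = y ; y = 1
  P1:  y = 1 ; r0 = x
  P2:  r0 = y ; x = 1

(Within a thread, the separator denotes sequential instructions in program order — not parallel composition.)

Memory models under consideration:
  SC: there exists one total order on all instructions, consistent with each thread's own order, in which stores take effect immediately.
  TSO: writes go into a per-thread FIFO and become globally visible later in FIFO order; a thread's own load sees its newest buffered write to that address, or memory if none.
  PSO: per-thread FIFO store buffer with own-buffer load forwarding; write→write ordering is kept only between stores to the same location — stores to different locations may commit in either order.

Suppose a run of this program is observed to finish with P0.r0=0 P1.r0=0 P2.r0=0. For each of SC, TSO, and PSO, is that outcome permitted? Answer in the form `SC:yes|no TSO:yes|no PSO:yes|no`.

SC:no TSO:yes PSO:yes

outcome vector order: (P0.r0,P1.r0,P2.r0)
SC (6): 010, 011, 100, 101, 110, 111
TSO (8): 000, 001, 010, 011, 100, 101, 110, 111
PSO (8): 000, 001, 010, 011, 100, 101, 110, 111
target 000 ∈ {TSO,PSO}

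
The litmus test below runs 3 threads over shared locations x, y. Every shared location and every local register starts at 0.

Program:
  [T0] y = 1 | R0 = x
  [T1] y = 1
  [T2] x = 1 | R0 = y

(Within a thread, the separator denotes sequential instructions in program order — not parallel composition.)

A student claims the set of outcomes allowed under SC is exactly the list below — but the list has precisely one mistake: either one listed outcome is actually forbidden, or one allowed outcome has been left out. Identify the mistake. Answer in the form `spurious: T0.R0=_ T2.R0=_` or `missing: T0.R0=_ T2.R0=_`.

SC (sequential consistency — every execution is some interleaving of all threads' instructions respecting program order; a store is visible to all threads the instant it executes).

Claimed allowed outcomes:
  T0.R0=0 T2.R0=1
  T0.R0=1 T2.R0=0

outcome vector order: (T0.R0,T2.R0)
under SC → 01 10 11
SC∖claimed = {11}

missing: T0.R0=1 T2.R0=1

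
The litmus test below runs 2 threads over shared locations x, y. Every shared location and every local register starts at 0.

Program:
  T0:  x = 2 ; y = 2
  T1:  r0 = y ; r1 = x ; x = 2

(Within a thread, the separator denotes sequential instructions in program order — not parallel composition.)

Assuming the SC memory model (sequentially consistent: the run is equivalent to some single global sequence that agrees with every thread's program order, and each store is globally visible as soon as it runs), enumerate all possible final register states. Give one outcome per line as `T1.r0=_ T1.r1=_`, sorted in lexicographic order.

outcome vector order: (T1.r0,T1.r1)
|SC outcomes| = 3

T1.r0=0 T1.r1=0
T1.r0=0 T1.r1=2
T1.r0=2 T1.r1=2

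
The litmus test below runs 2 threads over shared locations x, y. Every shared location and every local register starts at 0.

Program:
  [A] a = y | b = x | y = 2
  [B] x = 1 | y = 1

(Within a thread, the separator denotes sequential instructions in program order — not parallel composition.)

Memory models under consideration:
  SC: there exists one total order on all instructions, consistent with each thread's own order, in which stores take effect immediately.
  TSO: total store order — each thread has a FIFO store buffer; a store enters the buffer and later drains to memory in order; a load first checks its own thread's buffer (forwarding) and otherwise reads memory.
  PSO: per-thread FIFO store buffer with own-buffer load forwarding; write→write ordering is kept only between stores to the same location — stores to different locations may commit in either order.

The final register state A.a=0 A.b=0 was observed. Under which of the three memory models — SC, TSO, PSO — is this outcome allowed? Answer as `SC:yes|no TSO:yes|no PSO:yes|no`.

SC:yes TSO:yes PSO:yes

outcome vector order: (A.a,A.b)
SC (3): (0,0); (0,1); (1,1)
TSO (3): (0,0); (0,1); (1,1)
PSO (4): (0,0); (0,1); (1,0); (1,1)
target (0,0) ∈ {SC,TSO,PSO}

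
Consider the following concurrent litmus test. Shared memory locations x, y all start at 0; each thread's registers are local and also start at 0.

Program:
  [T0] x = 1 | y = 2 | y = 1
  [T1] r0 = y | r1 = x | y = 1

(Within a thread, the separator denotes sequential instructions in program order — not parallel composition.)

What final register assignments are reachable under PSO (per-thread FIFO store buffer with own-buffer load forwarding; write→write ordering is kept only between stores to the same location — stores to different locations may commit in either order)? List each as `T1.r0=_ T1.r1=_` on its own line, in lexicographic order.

T1.r0=0 T1.r1=0
T1.r0=0 T1.r1=1
T1.r0=1 T1.r1=0
T1.r0=1 T1.r1=1
T1.r0=2 T1.r1=0
T1.r0=2 T1.r1=1

outcome vector order: (T1.r0,T1.r1)
|PSO outcomes| = 6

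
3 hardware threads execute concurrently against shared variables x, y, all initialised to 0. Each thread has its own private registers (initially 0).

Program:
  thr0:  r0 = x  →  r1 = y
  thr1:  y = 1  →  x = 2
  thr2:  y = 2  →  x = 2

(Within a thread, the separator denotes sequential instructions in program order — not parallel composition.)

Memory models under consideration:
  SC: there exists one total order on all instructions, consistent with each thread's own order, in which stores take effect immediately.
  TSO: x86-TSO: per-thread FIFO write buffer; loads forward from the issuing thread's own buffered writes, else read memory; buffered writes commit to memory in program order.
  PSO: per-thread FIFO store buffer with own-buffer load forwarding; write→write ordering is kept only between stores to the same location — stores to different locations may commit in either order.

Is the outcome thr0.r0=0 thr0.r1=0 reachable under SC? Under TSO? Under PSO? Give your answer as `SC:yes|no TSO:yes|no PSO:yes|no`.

outcome vector order: (thr0.r0,thr0.r1)
under SC → (0,0); (0,1); (0,2); (2,1); (2,2)
under TSO → (0,0); (0,1); (0,2); (2,1); (2,2)
under PSO → (0,0); (0,1); (0,2); (2,0); (2,1); (2,2)
target (0,0) ∈ {SC,TSO,PSO}

SC:yes TSO:yes PSO:yes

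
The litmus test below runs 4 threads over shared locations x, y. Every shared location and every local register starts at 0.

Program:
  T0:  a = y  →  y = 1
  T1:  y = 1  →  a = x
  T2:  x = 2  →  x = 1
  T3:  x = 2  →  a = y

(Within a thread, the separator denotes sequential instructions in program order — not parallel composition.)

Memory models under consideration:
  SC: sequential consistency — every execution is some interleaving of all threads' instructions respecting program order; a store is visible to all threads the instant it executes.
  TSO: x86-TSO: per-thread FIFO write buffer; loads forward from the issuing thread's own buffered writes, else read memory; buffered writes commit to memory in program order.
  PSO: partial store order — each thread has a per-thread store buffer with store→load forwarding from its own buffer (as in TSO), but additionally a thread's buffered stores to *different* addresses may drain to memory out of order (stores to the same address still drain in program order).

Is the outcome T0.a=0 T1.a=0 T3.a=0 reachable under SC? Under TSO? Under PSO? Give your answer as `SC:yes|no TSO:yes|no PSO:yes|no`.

outcome vector order: (T0.a,T1.a,T3.a)
SC: 10 outcomes — {<0 0 1>; <0 1 0>; <0 1 1>; <0 2 0>; <0 2 1>; <1 0 1>; <1 1 0>; <1 1 1>; <1 2 0>; <1 2 1>}
TSO: 12 outcomes — {<0 0 0>; <0 0 1>; <0 1 0>; <0 1 1>; <0 2 0>; <0 2 1>; <1 0 0>; <1 0 1>; <1 1 0>; <1 1 1>; <1 2 0>; <1 2 1>}
PSO: 12 outcomes — {<0 0 0>; <0 0 1>; <0 1 0>; <0 1 1>; <0 2 0>; <0 2 1>; <1 0 0>; <1 0 1>; <1 1 0>; <1 1 1>; <1 2 0>; <1 2 1>}
target <0 0 0> ∈ {TSO,PSO}

SC:no TSO:yes PSO:yes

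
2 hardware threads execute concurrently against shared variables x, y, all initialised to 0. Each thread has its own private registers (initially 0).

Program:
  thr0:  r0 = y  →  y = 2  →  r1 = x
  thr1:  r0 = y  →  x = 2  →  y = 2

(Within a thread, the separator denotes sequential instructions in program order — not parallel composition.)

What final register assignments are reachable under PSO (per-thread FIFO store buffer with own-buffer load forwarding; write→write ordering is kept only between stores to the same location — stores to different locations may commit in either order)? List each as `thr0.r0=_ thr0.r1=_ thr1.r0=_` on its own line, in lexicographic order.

outcome vector order: (thr0.r0,thr0.r1,thr1.r0)
|PSO outcomes| = 6

thr0.r0=0 thr0.r1=0 thr1.r0=0
thr0.r0=0 thr0.r1=0 thr1.r0=2
thr0.r0=0 thr0.r1=2 thr1.r0=0
thr0.r0=0 thr0.r1=2 thr1.r0=2
thr0.r0=2 thr0.r1=0 thr1.r0=0
thr0.r0=2 thr0.r1=2 thr1.r0=0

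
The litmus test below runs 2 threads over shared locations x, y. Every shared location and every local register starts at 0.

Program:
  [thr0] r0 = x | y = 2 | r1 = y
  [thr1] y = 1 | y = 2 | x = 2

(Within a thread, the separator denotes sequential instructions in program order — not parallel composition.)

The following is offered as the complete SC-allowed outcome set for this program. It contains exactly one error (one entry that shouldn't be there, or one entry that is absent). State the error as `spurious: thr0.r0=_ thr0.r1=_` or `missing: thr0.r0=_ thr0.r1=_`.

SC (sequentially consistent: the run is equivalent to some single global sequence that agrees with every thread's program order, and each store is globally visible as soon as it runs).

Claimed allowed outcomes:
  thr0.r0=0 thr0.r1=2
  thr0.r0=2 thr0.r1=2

missing: thr0.r0=0 thr0.r1=1

outcome vector order: (thr0.r0,thr0.r1)
SC (3): (0,1), (0,2), (2,2)
SC∖claimed = {(0,1)}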